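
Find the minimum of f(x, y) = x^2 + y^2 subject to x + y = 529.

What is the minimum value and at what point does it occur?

Substitute y = 529 - x into f(x,y) = x^2 + y^2:
g(x) = x^2 + (529 - x)^2 = 2x^2 - 1058x + 279841
g'(x) = 4x - 1058 = 0  =>  x = 529/2
y = 529 - 529/2 = 529/2
Minimum value = (529/2)^2 + (529/2)^2 = 279841/2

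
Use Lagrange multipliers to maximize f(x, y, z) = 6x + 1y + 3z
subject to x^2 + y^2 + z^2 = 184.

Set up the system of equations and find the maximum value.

Lagrange conditions: 6 = 2*lambda*x, 1 = 2*lambda*y, 3 = 2*lambda*z
So x:6 = y:1 = z:3, i.e. x = 6t, y = 1t, z = 3t
Constraint: t^2*(6^2 + 1^2 + 3^2) = 184
  t^2 * 46 = 184  =>  t = sqrt(4)
Maximum = 6*6t + 1*1t + 3*3t = 46*sqrt(4) = 92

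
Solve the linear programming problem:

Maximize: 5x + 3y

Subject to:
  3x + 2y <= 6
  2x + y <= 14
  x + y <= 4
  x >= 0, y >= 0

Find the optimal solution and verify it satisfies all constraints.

Feasible vertices: (0, 0), (0, 3), (2, 0)
Objective 5x + 3y at each vertex:
  (0, 0): 0
  (0, 3): 9
  (2, 0): 10
Maximum is 10 at (2, 0).
Verify constraints at (x, y) = (2, 0):
  3*2 + 2*0 = 6 <= 6 (active)
  2*2 + 1*0 = 4 <= 14
  1*2 + 1*0 = 2 <= 4
  x = 2 >= 0, y = 0 >= 0. All constraints satisfied.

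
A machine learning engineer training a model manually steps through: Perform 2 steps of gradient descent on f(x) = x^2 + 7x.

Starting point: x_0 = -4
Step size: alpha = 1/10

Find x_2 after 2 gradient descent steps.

f(x) = x^2 + 7x, f'(x) = 2x + (7)
Step 1: f'(-4) = -1, x_1 = -4 - 1/10 * -1 = -39/10
Step 2: f'(-39/10) = -4/5, x_2 = -39/10 - 1/10 * -4/5 = -191/50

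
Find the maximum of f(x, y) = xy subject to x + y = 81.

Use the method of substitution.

Substitute y = 81 - x into f(x,y) = xy:
g(x) = x(81 - x) = 81x - x^2
g'(x) = 81 - 2x = 0  =>  x = 81/2
y = 81 - 81/2 = 81/2
Maximum value = (81/2) * (81/2) = 6561/4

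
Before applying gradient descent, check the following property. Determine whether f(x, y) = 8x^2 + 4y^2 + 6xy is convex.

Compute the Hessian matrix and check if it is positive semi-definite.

f(x,y) = 8x^2 + 4y^2 + 6xy
Hessian H = [[16, 6], [6, 8]]
trace(H) = 24, det(H) = 92
Eigenvalues: (24 +/- sqrt(208)) / 2 = 19.21, 4.789
Since both eigenvalues > 0, f is convex.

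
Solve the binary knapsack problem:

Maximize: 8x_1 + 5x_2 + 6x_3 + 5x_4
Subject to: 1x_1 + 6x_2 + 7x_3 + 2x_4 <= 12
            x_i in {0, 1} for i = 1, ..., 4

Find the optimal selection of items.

Items: item 1 (v=8, w=1), item 2 (v=5, w=6), item 3 (v=6, w=7), item 4 (v=5, w=2)
Capacity: 12
Checking all 16 subsets (w = total weight, v = total value):
  {}: w = 0, v = 0
  {1}: w = 1, v = 8
  {2}: w = 6, v = 5
  {3}: w = 7, v = 6
  {4}: w = 2, v = 5
  {1, 2}: w = 7, v = 13
  {1, 3}: w = 8, v = 14
  {1, 4}: w = 3, v = 13
  {2, 3}: w = 13 > 12, infeasible
  {2, 4}: w = 8, v = 10
  {3, 4}: w = 9, v = 11
  {1, 2, 3}: w = 14 > 12, infeasible
  {1, 2, 4}: w = 9, v = 18
  {1, 3, 4}: w = 10, v = 19
  {2, 3, 4}: w = 15 > 12, infeasible
  {1, 2, 3, 4}: w = 16 > 12, infeasible
Best feasible subset: items [1, 3, 4]
Total weight: 10 <= 12, total value: 19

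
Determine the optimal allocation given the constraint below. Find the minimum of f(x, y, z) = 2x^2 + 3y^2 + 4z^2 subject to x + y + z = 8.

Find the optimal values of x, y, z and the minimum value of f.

Using Lagrange multipliers on f = 2x^2 + 3y^2 + 4z^2 with constraint x + y + z = 8:
Conditions: 2*2*x = lambda, 2*3*y = lambda, 2*4*z = lambda
So x = lambda/4, y = lambda/6, z = lambda/8
Substituting into constraint: lambda * (13/24) = 8
lambda = 192/13
x = 48/13, y = 32/13, z = 24/13
Minimum value = 768/13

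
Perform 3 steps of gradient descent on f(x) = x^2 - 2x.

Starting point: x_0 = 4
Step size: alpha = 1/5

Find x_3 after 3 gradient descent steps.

f(x) = x^2 - 2x, f'(x) = 2x + (-2)
Step 1: f'(4) = 6, x_1 = 4 - 1/5 * 6 = 14/5
Step 2: f'(14/5) = 18/5, x_2 = 14/5 - 1/5 * 18/5 = 52/25
Step 3: f'(52/25) = 54/25, x_3 = 52/25 - 1/5 * 54/25 = 206/125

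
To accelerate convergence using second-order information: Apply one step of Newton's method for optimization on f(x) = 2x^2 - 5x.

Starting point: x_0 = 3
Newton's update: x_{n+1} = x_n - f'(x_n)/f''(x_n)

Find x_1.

f(x) = 2x^2 - 5x
f'(x) = 4x + (-5), f''(x) = 4
Newton step: x_1 = x_0 - f'(x_0)/f''(x_0)
f'(3) = 7
x_1 = 3 - 7/4 = 5/4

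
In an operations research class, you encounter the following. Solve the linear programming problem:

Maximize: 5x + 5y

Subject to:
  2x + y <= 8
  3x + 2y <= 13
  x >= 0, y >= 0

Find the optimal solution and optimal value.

Feasible vertices: (0, 0), (0, 13/2), (3, 2), (4, 0)
Objective 5x + 5y at each:
  (0, 0): 0
  (0, 13/2): 65/2
  (3, 2): 25
  (4, 0): 20
Maximum is 65/2 at (0, 13/2).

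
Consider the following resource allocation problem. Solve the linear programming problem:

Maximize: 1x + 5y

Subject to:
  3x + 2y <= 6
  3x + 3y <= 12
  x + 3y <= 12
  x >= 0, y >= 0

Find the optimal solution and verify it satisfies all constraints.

Feasible vertices: (0, 0), (0, 3), (2, 0)
Objective 1x + 5y at each vertex:
  (0, 0): 0
  (0, 3): 15
  (2, 0): 2
Maximum is 15 at (0, 3).
Verify constraints at (x, y) = (0, 3):
  3*0 + 2*3 = 6 <= 6 (active)
  3*0 + 3*3 = 9 <= 12
  1*0 + 3*3 = 9 <= 12
  x = 0 >= 0, y = 3 >= 0. All constraints satisfied.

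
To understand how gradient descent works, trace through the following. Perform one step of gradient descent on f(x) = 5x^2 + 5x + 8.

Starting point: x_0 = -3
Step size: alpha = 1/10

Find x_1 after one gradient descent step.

f(x) = 5x^2 + 5x + 8
f'(x) = 10x + 5
f'(-3) = 10*-3 + (5) = -25
x_1 = x_0 - alpha * f'(x_0) = -3 - 1/10 * -25 = -1/2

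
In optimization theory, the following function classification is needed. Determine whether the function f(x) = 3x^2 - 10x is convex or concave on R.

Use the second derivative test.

f(x) = 3x^2 - 10x
f'(x) = 6x - 10
f''(x) = 6
Since f''(x) = 6 > 0 for all x, f is convex on R.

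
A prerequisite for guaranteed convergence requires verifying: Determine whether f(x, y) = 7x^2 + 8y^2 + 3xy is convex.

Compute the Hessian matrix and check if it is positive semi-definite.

f(x,y) = 7x^2 + 8y^2 + 3xy
Hessian H = [[14, 3], [3, 16]]
trace(H) = 30, det(H) = 215
Eigenvalues: (30 +/- sqrt(40)) / 2 = 18.16, 11.84
Since both eigenvalues > 0, f is convex.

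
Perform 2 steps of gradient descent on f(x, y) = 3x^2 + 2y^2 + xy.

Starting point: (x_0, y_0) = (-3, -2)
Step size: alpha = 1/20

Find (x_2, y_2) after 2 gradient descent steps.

f(x,y) = 3x^2 + 2y^2 + xy
grad_x = 6x + 1y, grad_y = 4y + 1x
Step 1: grad = (-20, -11), (-2, -29/20)
Step 2: grad = (-269/20, -39/5), (-531/400, -53/50)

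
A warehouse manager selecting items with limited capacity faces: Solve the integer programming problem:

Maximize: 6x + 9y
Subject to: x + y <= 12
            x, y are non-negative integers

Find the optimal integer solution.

Objective: 6x + 9y, constraint: x + y <= 12
Coefficient of y is 9 > coefficient of x is 6, so allocate the entire budget to y.
Optimal: x = 0, y = 12, value = 108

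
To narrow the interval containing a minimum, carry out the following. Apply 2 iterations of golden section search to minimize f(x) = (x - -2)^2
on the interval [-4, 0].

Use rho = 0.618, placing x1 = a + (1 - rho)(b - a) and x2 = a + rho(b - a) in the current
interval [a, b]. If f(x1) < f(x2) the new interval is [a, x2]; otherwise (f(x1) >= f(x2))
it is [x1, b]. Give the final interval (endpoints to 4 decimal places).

Golden section search for min of f(x) = (x - -2)^2 on [-4, 0].
Each step: x1 = a + (1 - rho)(b - a), x2 = a + rho(b - a); if f(x1) < f(x2) keep [a, x2], otherwise keep [x1, b].
Step 1: [-4.0000, 0.0000], x1=-2.4720 (f=0.2228), x2=-1.5280 (f=0.2228); f(x1) = f(x2) (tie, not '<') => keep [-2.4720, 0.0000]
Step 2: [-2.4720, 0.0000], x1=-1.5277 (f=0.2231), x2=-0.9443 (f=1.1145); f(x1) < f(x2) => keep [-2.4720, -0.9443]
Final interval: [-2.4720, -0.9443]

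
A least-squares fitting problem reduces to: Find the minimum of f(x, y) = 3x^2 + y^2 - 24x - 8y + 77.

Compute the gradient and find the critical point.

f(x,y) = 3x^2 + y^2 - 24x - 8y + 77
df/dx = 6x + (-24) = 0  =>  x = 4
df/dy = 2y + (-8) = 0  =>  y = 4
f(4, 4) = 3*(4)^2 + 1*(4)^2 + -24*(4) + -8*(4) + 77 = 13
Hessian is diagonal with entries 6, 2 > 0, so this is a minimum.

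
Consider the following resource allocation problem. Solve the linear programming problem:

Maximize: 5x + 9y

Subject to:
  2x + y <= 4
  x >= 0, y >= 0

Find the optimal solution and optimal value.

The feasible region has vertices at [(0, 0), (2, 0), (0, 4)].
Checking objective 5x + 9y at each vertex:
  (0, 0): 5*0 + 9*0 = 0
  (2, 0): 5*2 + 9*0 = 10
  (0, 4): 5*0 + 9*4 = 36
Maximum is 36 at (0, 4).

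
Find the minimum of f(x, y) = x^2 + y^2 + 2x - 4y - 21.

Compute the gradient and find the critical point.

f(x,y) = x^2 + y^2 + 2x - 4y - 21
df/dx = 2x + (2) = 0  =>  x = -1
df/dy = 2y + (-4) = 0  =>  y = 2
f(-1, 2) = 1*(-1)^2 + 1*(2)^2 + 2*(-1) + -4*(2) + -21 = -26
Hessian is diagonal with entries 2, 2 > 0, so this is a minimum.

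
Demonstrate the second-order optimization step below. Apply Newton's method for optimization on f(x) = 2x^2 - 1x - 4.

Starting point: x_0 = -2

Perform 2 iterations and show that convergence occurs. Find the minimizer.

f(x) = 2x^2 - 1x - 4, f'(x) = 4x + (-1), f''(x) = 4
Step 1: f'(-2) = -9, x_1 = -2 - -9/4 = 1/4
Step 2: f'(1/4) = 0, x_2 = 1/4 (converged)
Newton's method converges in 1 step for quadratics.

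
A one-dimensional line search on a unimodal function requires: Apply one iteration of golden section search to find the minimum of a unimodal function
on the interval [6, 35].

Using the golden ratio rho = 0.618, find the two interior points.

Golden section search on [6, 35].
Golden ratio rho = 0.618 (approx).
Interior points:
  x_1 = 6 + (1-0.618)*29 = 17.0780
  x_2 = 6 + 0.618*29 = 23.9220
Compare f(x_1) and f(x_2) to determine which subinterval to keep.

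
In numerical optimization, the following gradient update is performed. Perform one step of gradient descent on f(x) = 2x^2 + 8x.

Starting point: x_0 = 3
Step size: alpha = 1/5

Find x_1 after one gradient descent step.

f(x) = 2x^2 + 8x
f'(x) = 4x + 8
f'(3) = 4*3 + (8) = 20
x_1 = x_0 - alpha * f'(x_0) = 3 - 1/5 * 20 = -1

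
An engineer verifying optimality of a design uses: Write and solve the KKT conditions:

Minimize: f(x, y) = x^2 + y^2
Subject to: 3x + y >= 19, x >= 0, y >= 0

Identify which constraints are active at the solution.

KKT conditions for min x^2 + y^2 s.t. 3x + 1y >= 19, x >= 0, y >= 0:
Stationarity: 2x = mu*3 + mu_x, 2y = mu*1 + mu_y, with mu, mu_x, mu_y >= 0
Complementary slackness: mu*(3x + y - 19) = 0, mu_x*x = 0, mu_y*y = 0
(0, 0) is infeasible (3*0 + 1*0 < 19), so if mu = 0 stationarity would force x = mu_x/2 >= 0, y = mu_y/2 >= 0 with mu_x*x = mu_y*y = 0, i.e. x = y = 0: contradiction. Hence mu > 0 and 3x + y = 19 is active.
Try x > 0, y > 0 (so mu_x = mu_y = 0): x = 3*mu/2, y = 1*mu/2
Substitute: 3*(3*mu/2) + 1*(1*mu/2) = 19
  mu*10/2 = 19 => mu = 19/5
x* = 57/10 > 0, y* = 19/10 > 0, consistent with mu_x = mu_y = 0.
f is convex and the constraints are linear, so this KKT point is the global minimum.
f* = 361/10
Active constraints: 3x + y >= 19 (holds with equality, mu = 19/5 > 0); x >= 0 and y >= 0 are inactive (mu_x = mu_y = 0).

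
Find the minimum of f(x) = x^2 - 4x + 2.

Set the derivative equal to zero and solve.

f(x) = x^2 - 4x + 2
f'(x) = 2x + (-4) = 0
x = 4/2 = 2
f(2) = -2
Since f''(x) = 2 > 0, this is a minimum.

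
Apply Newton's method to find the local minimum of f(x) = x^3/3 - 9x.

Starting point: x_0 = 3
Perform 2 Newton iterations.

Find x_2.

f(x) = x^3/3 - 9x
f'(x) = x^2 - 9, f''(x) = 2x
Newton update: x_{n+1} = x_n - (x_n^2 - 9)/(2*x_n)
Step 1: x_0 = 3, f'=0, f''=6, x_1 = 3
Step 2: x_1 = 3, f'=0, f''=6, x_2 = 3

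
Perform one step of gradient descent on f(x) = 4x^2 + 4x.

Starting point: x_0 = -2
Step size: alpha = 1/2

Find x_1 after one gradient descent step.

f(x) = 4x^2 + 4x
f'(x) = 8x + 4
f'(-2) = 8*-2 + (4) = -12
x_1 = x_0 - alpha * f'(x_0) = -2 - 1/2 * -12 = 4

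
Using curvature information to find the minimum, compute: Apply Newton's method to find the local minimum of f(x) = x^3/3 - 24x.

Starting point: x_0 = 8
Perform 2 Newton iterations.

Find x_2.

f(x) = x^3/3 - 24x
f'(x) = x^2 - 24, f''(x) = 2x
Newton update: x_{n+1} = x_n - (x_n^2 - 24)/(2*x_n)
Step 1: x_0 = 8, f'=40, f''=16, x_1 = 11/2
Step 2: x_1 = 11/2, f'=25/4, f''=11, x_2 = 217/44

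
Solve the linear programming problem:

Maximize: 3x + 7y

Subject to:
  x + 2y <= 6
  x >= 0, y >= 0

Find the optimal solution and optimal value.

The feasible region has vertices at [(0, 0), (6, 0), (0, 3)].
Checking objective 3x + 7y at each vertex:
  (0, 0): 3*0 + 7*0 = 0
  (6, 0): 3*6 + 7*0 = 18
  (0, 3): 3*0 + 7*3 = 21
Maximum is 21 at (0, 3).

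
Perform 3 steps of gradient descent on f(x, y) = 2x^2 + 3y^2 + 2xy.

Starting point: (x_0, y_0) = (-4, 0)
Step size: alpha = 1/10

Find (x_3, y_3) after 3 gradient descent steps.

f(x,y) = 2x^2 + 3y^2 + 2xy
grad_x = 4x + 2y, grad_y = 6y + 2x
Step 1: grad = (-16, -8), (-12/5, 4/5)
Step 2: grad = (-8, 0), (-8/5, 4/5)
Step 3: grad = (-24/5, 8/5), (-28/25, 16/25)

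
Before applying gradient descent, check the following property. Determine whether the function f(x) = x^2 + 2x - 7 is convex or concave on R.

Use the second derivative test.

f(x) = x^2 + 2x - 7
f'(x) = 2x + 2
f''(x) = 2
Since f''(x) = 2 > 0 for all x, f is convex on R.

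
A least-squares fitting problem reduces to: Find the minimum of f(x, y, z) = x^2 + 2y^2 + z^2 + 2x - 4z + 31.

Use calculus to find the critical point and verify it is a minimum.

f(x,y,z) = x^2 + 2y^2 + z^2 + 2x - 4z + 31
df/dx = 2x + (2) = 0 => x = -1
df/dy = 4y + (0) = 0 => y = 0
df/dz = 2z + (-4) = 0 => z = 2
f(-1,0,2) = 1*(-1)^2 + 2*(0)^2 + 1*(2)^2 + 2*(-1) + -4*(2) + 31 = 26
Hessian is diagonal with entries 2, 4, 2 > 0, confirmed minimum.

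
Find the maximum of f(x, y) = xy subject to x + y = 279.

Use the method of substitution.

Substitute y = 279 - x into f(x,y) = xy:
g(x) = x(279 - x) = 279x - x^2
g'(x) = 279 - 2x = 0  =>  x = 279/2
y = 279 - 279/2 = 279/2
Maximum value = (279/2) * (279/2) = 77841/4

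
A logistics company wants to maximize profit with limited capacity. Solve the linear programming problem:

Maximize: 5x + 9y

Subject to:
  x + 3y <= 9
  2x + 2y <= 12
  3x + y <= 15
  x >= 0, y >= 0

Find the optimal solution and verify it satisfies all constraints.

Feasible vertices: (0, 0), (0, 3), (9/2, 3/2), (5, 0)
Objective 5x + 9y at each vertex:
  (0, 0): 0
  (0, 3): 27
  (9/2, 3/2): 36
  (5, 0): 25
Maximum is 36 at (9/2, 3/2).
Verify constraints at (x, y) = (9/2, 3/2):
  1*(9/2) + 3*(3/2) = 9 <= 9 (active)
  2*(9/2) + 2*(3/2) = 12 <= 12 (active)
  3*(9/2) + 1*(3/2) = 15 <= 15 (active)
  x = 9/2 >= 0, y = 3/2 >= 0. All constraints satisfied.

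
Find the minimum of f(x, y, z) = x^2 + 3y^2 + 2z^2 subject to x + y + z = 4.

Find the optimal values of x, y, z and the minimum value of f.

Using Lagrange multipliers on f = x^2 + 3y^2 + 2z^2 with constraint x + y + z = 4:
Conditions: 2*1*x = lambda, 2*3*y = lambda, 2*2*z = lambda
So x = lambda/2, y = lambda/6, z = lambda/4
Substituting into constraint: lambda * (11/12) = 4
lambda = 48/11
x = 24/11, y = 8/11, z = 12/11
Minimum value = 96/11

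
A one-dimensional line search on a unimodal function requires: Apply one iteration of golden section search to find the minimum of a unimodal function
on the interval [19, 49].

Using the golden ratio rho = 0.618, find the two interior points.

Golden section search on [19, 49].
Golden ratio rho = 0.618 (approx).
Interior points:
  x_1 = 19 + (1-0.618)*30 = 30.4600
  x_2 = 19 + 0.618*30 = 37.5400
Compare f(x_1) and f(x_2) to determine which subinterval to keep.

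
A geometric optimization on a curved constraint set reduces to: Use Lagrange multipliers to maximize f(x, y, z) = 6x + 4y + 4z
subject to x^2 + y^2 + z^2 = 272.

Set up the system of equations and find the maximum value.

Lagrange conditions: 6 = 2*lambda*x, 4 = 2*lambda*y, 4 = 2*lambda*z
So x:6 = y:4 = z:4, i.e. x = 6t, y = 4t, z = 4t
Constraint: t^2*(6^2 + 4^2 + 4^2) = 272
  t^2 * 68 = 272  =>  t = sqrt(4)
Maximum = 6*6t + 4*4t + 4*4t = 68*sqrt(4) = 136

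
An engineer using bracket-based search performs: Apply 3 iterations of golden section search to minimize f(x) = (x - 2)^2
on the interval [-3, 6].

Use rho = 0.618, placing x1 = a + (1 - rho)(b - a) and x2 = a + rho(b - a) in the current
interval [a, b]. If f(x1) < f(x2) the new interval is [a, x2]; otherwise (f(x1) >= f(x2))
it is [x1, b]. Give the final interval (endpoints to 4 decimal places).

Golden section search for min of f(x) = (x - 2)^2 on [-3, 6].
Each step: x1 = a + (1 - rho)(b - a), x2 = a + rho(b - a); if f(x1) < f(x2) keep [a, x2], otherwise keep [x1, b].
Step 1: [-3.0000, 6.0000], x1=0.4380 (f=2.4398), x2=2.5620 (f=0.3158); f(x1) > f(x2) => keep [0.4380, 6.0000]
Step 2: [0.4380, 6.0000], x1=2.5627 (f=0.3166), x2=3.8753 (f=3.5168); f(x1) < f(x2) => keep [0.4380, 3.8753]
Step 3: [0.4380, 3.8753], x1=1.7511 (f=0.0620), x2=2.5623 (f=0.3161); f(x1) < f(x2) => keep [0.4380, 2.5623]
Final interval: [0.4380, 2.5623]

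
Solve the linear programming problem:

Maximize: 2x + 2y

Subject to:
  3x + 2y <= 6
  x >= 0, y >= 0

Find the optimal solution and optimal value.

The feasible region has vertices at [(0, 0), (2, 0), (0, 3)].
Checking objective 2x + 2y at each vertex:
  (0, 0): 2*0 + 2*0 = 0
  (2, 0): 2*2 + 2*0 = 4
  (0, 3): 2*0 + 2*3 = 6
Maximum is 6 at (0, 3).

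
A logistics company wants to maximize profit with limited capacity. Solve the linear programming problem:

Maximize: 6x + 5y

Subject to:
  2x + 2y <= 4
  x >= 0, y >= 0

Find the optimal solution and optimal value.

The feasible region has vertices at [(0, 0), (2, 0), (0, 2)].
Checking objective 6x + 5y at each vertex:
  (0, 0): 6*0 + 5*0 = 0
  (2, 0): 6*2 + 5*0 = 12
  (0, 2): 6*0 + 5*2 = 10
Maximum is 12 at (2, 0).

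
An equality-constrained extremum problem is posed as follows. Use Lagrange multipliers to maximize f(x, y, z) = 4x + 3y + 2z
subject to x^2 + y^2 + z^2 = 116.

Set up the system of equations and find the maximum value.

Lagrange conditions: 4 = 2*lambda*x, 3 = 2*lambda*y, 2 = 2*lambda*z
So x:4 = y:3 = z:2, i.e. x = 4t, y = 3t, z = 2t
Constraint: t^2*(4^2 + 3^2 + 2^2) = 116
  t^2 * 29 = 116  =>  t = sqrt(4)
Maximum = 4*4t + 3*3t + 2*2t = 29*sqrt(4) = 58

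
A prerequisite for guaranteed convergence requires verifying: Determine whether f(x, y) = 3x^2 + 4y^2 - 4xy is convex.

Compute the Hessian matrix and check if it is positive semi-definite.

f(x,y) = 3x^2 + 4y^2 - 4xy
Hessian H = [[6, -4], [-4, 8]]
trace(H) = 14, det(H) = 32
Eigenvalues: (14 +/- sqrt(68)) / 2 = 11.12, 2.877
Since both eigenvalues > 0, f is convex.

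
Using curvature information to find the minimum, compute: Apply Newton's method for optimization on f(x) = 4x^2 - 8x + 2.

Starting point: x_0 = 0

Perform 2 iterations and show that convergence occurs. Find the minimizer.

f(x) = 4x^2 - 8x + 2, f'(x) = 8x + (-8), f''(x) = 8
Step 1: f'(0) = -8, x_1 = 0 - -8/8 = 1
Step 2: f'(1) = 0, x_2 = 1 (converged)
Newton's method converges in 1 step for quadratics.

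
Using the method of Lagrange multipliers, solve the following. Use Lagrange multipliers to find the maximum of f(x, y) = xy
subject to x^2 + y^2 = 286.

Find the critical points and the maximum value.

Lagrange conditions: y = 2*lambda*x and x = 2*lambda*y
If x = 0 then y = 0, violating the constraint, so x, y != 0.
Dividing: y/x = x/y => x^2 = y^2 => y = x or y = -x
Constraint: 2x^2 = 286 => x^2 = 143 => x = +/-sqrt(143)
Critical points: (sqrt(143), sqrt(143)), (-sqrt(143), -sqrt(143)), (sqrt(143), -sqrt(143)), (-sqrt(143), sqrt(143))
  y = x:  xy = x^2 = 143  at (sqrt(143), sqrt(143)) and (-sqrt(143), -sqrt(143))
  y = -x: xy = -x^2 = -143 at (sqrt(143), -sqrt(143)) and (-sqrt(143), sqrt(143))
Maximum xy = 143 at (sqrt(143), sqrt(143)) and (-sqrt(143), -sqrt(143))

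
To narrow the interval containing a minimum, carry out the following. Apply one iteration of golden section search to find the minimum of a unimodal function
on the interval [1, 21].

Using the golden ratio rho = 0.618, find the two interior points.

Golden section search on [1, 21].
Golden ratio rho = 0.618 (approx).
Interior points:
  x_1 = 1 + (1-0.618)*20 = 8.6400
  x_2 = 1 + 0.618*20 = 13.3600
Compare f(x_1) and f(x_2) to determine which subinterval to keep.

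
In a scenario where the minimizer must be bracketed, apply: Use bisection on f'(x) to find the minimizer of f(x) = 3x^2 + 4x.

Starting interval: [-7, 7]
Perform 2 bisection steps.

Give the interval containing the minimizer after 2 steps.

Finding critical point of f(x) = 3x^2 + 4x using bisection on f'(x) = 6x + 4.
f'(x) = 0 when x = -2/3.
Starting interval: [-7, 7]
Step 1: mid = 0, f'(mid) = 4, new interval = [-7, 0]
Step 2: mid = -7/2, f'(mid) = -17, new interval = [-7/2, 0]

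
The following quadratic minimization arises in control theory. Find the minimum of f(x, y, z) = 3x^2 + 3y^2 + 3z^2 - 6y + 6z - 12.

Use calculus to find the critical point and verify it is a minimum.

f(x,y,z) = 3x^2 + 3y^2 + 3z^2 - 6y + 6z - 12
df/dx = 6x + (0) = 0 => x = 0
df/dy = 6y + (-6) = 0 => y = 1
df/dz = 6z + (6) = 0 => z = -1
f(0,1,-1) = 3*(0)^2 + 3*(1)^2 + 3*(-1)^2 + -6*(1) + 6*(-1) + -12 = -18
Hessian is diagonal with entries 6, 6, 6 > 0, confirmed minimum.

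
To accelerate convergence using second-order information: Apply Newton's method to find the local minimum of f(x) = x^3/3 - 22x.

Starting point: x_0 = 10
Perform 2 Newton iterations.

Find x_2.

f(x) = x^3/3 - 22x
f'(x) = x^2 - 22, f''(x) = 2x
Newton update: x_{n+1} = x_n - (x_n^2 - 22)/(2*x_n)
Step 1: x_0 = 10, f'=78, f''=20, x_1 = 61/10
Step 2: x_1 = 61/10, f'=1521/100, f''=61/5, x_2 = 5921/1220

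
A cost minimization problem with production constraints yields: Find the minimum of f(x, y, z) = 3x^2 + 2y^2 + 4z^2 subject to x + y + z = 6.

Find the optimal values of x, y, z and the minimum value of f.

Using Lagrange multipliers on f = 3x^2 + 2y^2 + 4z^2 with constraint x + y + z = 6:
Conditions: 2*3*x = lambda, 2*2*y = lambda, 2*4*z = lambda
So x = lambda/6, y = lambda/4, z = lambda/8
Substituting into constraint: lambda * (13/24) = 6
lambda = 144/13
x = 24/13, y = 36/13, z = 18/13
Minimum value = 432/13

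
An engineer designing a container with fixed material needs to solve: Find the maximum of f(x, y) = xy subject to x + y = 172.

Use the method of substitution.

Substitute y = 172 - x into f(x,y) = xy:
g(x) = x(172 - x) = 172x - x^2
g'(x) = 172 - 2x = 0  =>  x = 86
y = 172 - 86 = 86
Maximum value = 86 * 86 = 7396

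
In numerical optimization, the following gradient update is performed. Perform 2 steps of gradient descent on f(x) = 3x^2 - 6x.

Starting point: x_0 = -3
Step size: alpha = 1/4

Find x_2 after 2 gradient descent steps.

f(x) = 3x^2 - 6x, f'(x) = 6x + (-6)
Step 1: f'(-3) = -24, x_1 = -3 - 1/4 * -24 = 3
Step 2: f'(3) = 12, x_2 = 3 - 1/4 * 12 = 0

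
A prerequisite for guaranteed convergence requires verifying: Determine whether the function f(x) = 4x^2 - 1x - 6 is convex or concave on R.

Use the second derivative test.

f(x) = 4x^2 - 1x - 6
f'(x) = 8x - 1
f''(x) = 8
Since f''(x) = 8 > 0 for all x, f is convex on R.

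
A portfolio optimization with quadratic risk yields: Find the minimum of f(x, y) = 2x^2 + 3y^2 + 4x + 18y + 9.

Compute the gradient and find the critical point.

f(x,y) = 2x^2 + 3y^2 + 4x + 18y + 9
df/dx = 4x + (4) = 0  =>  x = -1
df/dy = 6y + (18) = 0  =>  y = -3
f(-1, -3) = 2*(-1)^2 + 3*(-3)^2 + 4*(-1) + 18*(-3) + 9 = -20
Hessian is diagonal with entries 4, 6 > 0, so this is a minimum.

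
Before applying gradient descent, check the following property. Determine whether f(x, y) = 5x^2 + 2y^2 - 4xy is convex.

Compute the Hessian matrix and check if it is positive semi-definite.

f(x,y) = 5x^2 + 2y^2 - 4xy
Hessian H = [[10, -4], [-4, 4]]
trace(H) = 14, det(H) = 24
Eigenvalues: (14 +/- sqrt(100)) / 2 = 12, 2
Since both eigenvalues > 0, f is convex.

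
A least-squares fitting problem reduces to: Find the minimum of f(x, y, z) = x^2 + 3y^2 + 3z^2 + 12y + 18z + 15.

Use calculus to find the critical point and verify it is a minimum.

f(x,y,z) = x^2 + 3y^2 + 3z^2 + 12y + 18z + 15
df/dx = 2x + (0) = 0 => x = 0
df/dy = 6y + (12) = 0 => y = -2
df/dz = 6z + (18) = 0 => z = -3
f(0,-2,-3) = 1*(0)^2 + 3*(-2)^2 + 3*(-3)^2 + 12*(-2) + 18*(-3) + 15 = -24
Hessian is diagonal with entries 2, 6, 6 > 0, confirmed minimum.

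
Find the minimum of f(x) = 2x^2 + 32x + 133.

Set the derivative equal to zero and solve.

f(x) = 2x^2 + 32x + 133
f'(x) = 4x + (32) = 0
x = -32/4 = -8
f(-8) = 5
Since f''(x) = 4 > 0, this is a minimum.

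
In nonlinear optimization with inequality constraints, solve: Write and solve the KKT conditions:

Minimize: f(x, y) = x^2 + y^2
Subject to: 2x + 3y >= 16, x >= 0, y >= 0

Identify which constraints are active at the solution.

KKT conditions for min x^2 + y^2 s.t. 2x + 3y >= 16, x >= 0, y >= 0:
Stationarity: 2x = mu*2 + mu_x, 2y = mu*3 + mu_y, with mu, mu_x, mu_y >= 0
Complementary slackness: mu*(2x + 3y - 16) = 0, mu_x*x = 0, mu_y*y = 0
(0, 0) is infeasible (2*0 + 3*0 < 16), so if mu = 0 stationarity would force x = mu_x/2 >= 0, y = mu_y/2 >= 0 with mu_x*x = mu_y*y = 0, i.e. x = y = 0: contradiction. Hence mu > 0 and 2x + 3y = 16 is active.
Try x > 0, y > 0 (so mu_x = mu_y = 0): x = 2*mu/2, y = 3*mu/2
Substitute: 2*(2*mu/2) + 3*(3*mu/2) = 16
  mu*13/2 = 16 => mu = 32/13
x* = 32/13 > 0, y* = 48/13 > 0, consistent with mu_x = mu_y = 0.
f is convex and the constraints are linear, so this KKT point is the global minimum.
f* = 256/13
Active constraints: 2x + 3y >= 16 (holds with equality, mu = 32/13 > 0); x >= 0 and y >= 0 are inactive (mu_x = mu_y = 0).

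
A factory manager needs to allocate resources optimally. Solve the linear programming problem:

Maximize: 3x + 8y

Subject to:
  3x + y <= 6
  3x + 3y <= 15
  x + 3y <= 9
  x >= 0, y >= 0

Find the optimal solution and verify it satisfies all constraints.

Feasible vertices: (0, 0), (0, 3), (9/8, 21/8), (2, 0)
Objective 3x + 8y at each vertex:
  (0, 0): 0
  (0, 3): 24
  (9/8, 21/8): 195/8
  (2, 0): 6
Maximum is 195/8 at (9/8, 21/8).
Verify constraints at (x, y) = (9/8, 21/8):
  3*(9/8) + 1*(21/8) = 6 <= 6 (active)
  3*(9/8) + 3*(21/8) = 45/4 <= 15
  1*(9/8) + 3*(21/8) = 9 <= 9 (active)
  x = 9/8 >= 0, y = 21/8 >= 0. All constraints satisfied.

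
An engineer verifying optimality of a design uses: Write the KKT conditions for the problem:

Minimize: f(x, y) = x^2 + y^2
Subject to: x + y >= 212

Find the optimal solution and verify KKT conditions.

KKT conditions for min x^2 + y^2 s.t. x + y >= 212:
Stationarity: 2x = mu, 2y = mu
So x = y = mu/2.
Complementary slackness: mu*(x + y - 212) = 0
Primal feasibility: x + y >= 212; dual feasibility: mu >= 0
If mu = 0 then x = y = 0, but 0 + 0 < 212 is infeasible, so the constraint is active.
Constraint active: x + y = 2*(mu/2) = 212 => mu = 212
x = y = 106, f = 22472
Verify: stationarity 2*106 = 212 = mu; primal 106 + 106 = 212 >= 212; dual mu = 212 >= 0; complementary slackness 212*(212 - 212) = 0. All KKT conditions hold.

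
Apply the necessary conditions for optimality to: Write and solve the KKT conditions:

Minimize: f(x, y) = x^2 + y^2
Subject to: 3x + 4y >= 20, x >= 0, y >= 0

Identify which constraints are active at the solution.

KKT conditions for min x^2 + y^2 s.t. 3x + 4y >= 20, x >= 0, y >= 0:
Stationarity: 2x = mu*3 + mu_x, 2y = mu*4 + mu_y, with mu, mu_x, mu_y >= 0
Complementary slackness: mu*(3x + 4y - 20) = 0, mu_x*x = 0, mu_y*y = 0
(0, 0) is infeasible (3*0 + 4*0 < 20), so if mu = 0 stationarity would force x = mu_x/2 >= 0, y = mu_y/2 >= 0 with mu_x*x = mu_y*y = 0, i.e. x = y = 0: contradiction. Hence mu > 0 and 3x + 4y = 20 is active.
Try x > 0, y > 0 (so mu_x = mu_y = 0): x = 3*mu/2, y = 4*mu/2
Substitute: 3*(3*mu/2) + 4*(4*mu/2) = 20
  mu*25/2 = 20 => mu = 8/5
x* = 12/5 > 0, y* = 16/5 > 0, consistent with mu_x = mu_y = 0.
f is convex and the constraints are linear, so this KKT point is the global minimum.
f* = 16
Active constraints: 3x + 4y >= 20 (holds with equality, mu = 8/5 > 0); x >= 0 and y >= 0 are inactive (mu_x = mu_y = 0).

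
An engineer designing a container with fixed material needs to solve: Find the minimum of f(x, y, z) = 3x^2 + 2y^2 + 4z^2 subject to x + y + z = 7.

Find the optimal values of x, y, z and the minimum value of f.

Using Lagrange multipliers on f = 3x^2 + 2y^2 + 4z^2 with constraint x + y + z = 7:
Conditions: 2*3*x = lambda, 2*2*y = lambda, 2*4*z = lambda
So x = lambda/6, y = lambda/4, z = lambda/8
Substituting into constraint: lambda * (13/24) = 7
lambda = 168/13
x = 28/13, y = 42/13, z = 21/13
Minimum value = 588/13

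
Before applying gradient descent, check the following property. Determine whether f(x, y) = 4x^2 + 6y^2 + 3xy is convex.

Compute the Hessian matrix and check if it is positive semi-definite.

f(x,y) = 4x^2 + 6y^2 + 3xy
Hessian H = [[8, 3], [3, 12]]
trace(H) = 20, det(H) = 87
Eigenvalues: (20 +/- sqrt(52)) / 2 = 13.61, 6.394
Since both eigenvalues > 0, f is convex.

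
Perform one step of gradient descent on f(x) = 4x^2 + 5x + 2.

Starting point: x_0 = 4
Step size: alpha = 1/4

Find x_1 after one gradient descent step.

f(x) = 4x^2 + 5x + 2
f'(x) = 8x + 5
f'(4) = 8*4 + (5) = 37
x_1 = x_0 - alpha * f'(x_0) = 4 - 1/4 * 37 = -21/4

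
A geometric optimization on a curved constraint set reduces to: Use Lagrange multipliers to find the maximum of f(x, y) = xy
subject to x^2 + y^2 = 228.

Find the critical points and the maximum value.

Lagrange conditions: y = 2*lambda*x and x = 2*lambda*y
If x = 0 then y = 0, violating the constraint, so x, y != 0.
Dividing: y/x = x/y => x^2 = y^2 => y = x or y = -x
Constraint: 2x^2 = 228 => x^2 = 114 => x = +/-sqrt(114)
Critical points: (sqrt(114), sqrt(114)), (-sqrt(114), -sqrt(114)), (sqrt(114), -sqrt(114)), (-sqrt(114), sqrt(114))
  y = x:  xy = x^2 = 114  at (sqrt(114), sqrt(114)) and (-sqrt(114), -sqrt(114))
  y = -x: xy = -x^2 = -114 at (sqrt(114), -sqrt(114)) and (-sqrt(114), sqrt(114))
Maximum xy = 114 at (sqrt(114), sqrt(114)) and (-sqrt(114), -sqrt(114))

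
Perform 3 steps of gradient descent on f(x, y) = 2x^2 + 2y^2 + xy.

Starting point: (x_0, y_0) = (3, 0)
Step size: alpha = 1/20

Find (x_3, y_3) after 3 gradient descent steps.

f(x,y) = 2x^2 + 2y^2 + xy
grad_x = 4x + 1y, grad_y = 4y + 1x
Step 1: grad = (12, 3), (12/5, -3/20)
Step 2: grad = (189/20, 9/5), (771/400, -6/25)
Step 3: grad = (747/100, 387/400), (777/500, -2307/8000)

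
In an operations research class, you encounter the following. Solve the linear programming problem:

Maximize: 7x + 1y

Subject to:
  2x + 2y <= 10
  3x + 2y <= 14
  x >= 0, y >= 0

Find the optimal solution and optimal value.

Feasible vertices: (0, 0), (0, 5), (4, 1), (14/3, 0)
Objective 7x + 1y at each:
  (0, 0): 0
  (0, 5): 5
  (4, 1): 29
  (14/3, 0): 98/3
Maximum is 98/3 at (14/3, 0).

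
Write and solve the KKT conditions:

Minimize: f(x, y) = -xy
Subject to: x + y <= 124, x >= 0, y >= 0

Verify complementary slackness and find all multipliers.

Problem: min -xy s.t. x + y <= 124 (multiplier lambda), x >= 0 (mu_x), y >= 0 (mu_y)
KKT stationarity: -y + lambda - mu_x = 0, -x + lambda - mu_y = 0, with lambda, mu_x, mu_y >= 0
Complementary slackness: lambda*(x + y - 124) = 0, mu_x*x = 0, mu_y*y = 0
If lambda = 0: y = -mu_x <= 0 and x = -mu_y <= 0 force x = y = 0 with f = 0; but x = y = 62 is feasible with f = -3844 < 0, so this is not the minimum. Hence lambda > 0 and x + y = 124.
Try x > 0, y > 0 (so mu_x = mu_y = 0): y = lambda, x = lambda => x = y = lambda
x + y = 124 => 2*lambda = 124 => lambda = 62
x* = y* = 62 > 0, consistent with mu_x = mu_y = 0.
(Any feasible point with x = 0 or y = 0 has f = 0 > -3844, so the minimum is not on those boundaries.)
min(-xy) = -3844 (i.e. max xy = 3844)
Multipliers: lambda = 62, mu_x = 0, mu_y = 0
Complementary slackness: lambda*(x + y - 124) = 62*(62 + 62 - 124) = 0, mu_x*x = 0*62 = 0, mu_y*y = 0*62 = 0. Satisfied.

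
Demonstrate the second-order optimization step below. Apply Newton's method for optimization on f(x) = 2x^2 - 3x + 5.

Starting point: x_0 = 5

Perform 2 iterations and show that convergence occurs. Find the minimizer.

f(x) = 2x^2 - 3x + 5, f'(x) = 4x + (-3), f''(x) = 4
Step 1: f'(5) = 17, x_1 = 5 - 17/4 = 3/4
Step 2: f'(3/4) = 0, x_2 = 3/4 (converged)
Newton's method converges in 1 step for quadratics.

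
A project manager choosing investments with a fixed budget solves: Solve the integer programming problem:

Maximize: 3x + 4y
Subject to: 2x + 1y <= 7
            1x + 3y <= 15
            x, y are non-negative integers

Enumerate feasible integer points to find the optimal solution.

Constraint 1: 2x + 1y <= 7
Constraint 2: 1x + 3y <= 15
Feasible x range (need y >= 0): 0 <= x <= min(7/2, 15/1) => x in {0, ..., 3}.
Enumerate feasible integer points row by row (the coefficient of y is 4 > 0, so for each x the largest feasible y gives the best value):
  x = 0: y <= min((7 - 2*0)/1, (15 - 1*0)/3) => y in {0, ..., 5}; best 3*0 + 4*5 = 20
  x = 1: y <= min((7 - 2*1)/1, (15 - 1*1)/3) => y in {0, ..., 4}; best 3*1 + 4*4 = 19
  x = 2: y <= min((7 - 2*2)/1, (15 - 1*2)/3) => y in {0, ..., 3}; best 3*2 + 4*3 = 18
  x = 3: y <= min((7 - 2*3)/1, (15 - 1*3)/3) => y in {0, ..., 1}; best 3*3 + 4*1 = 13
The maximum 3x + 4y = 20 is achieved at x = 0, y = 5.
Check: 2*0 + 1*5 = 5 <= 7 and 1*0 + 3*5 = 15 <= 15.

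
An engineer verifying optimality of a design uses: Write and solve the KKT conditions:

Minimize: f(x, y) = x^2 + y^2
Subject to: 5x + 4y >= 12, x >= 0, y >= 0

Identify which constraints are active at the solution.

KKT conditions for min x^2 + y^2 s.t. 5x + 4y >= 12, x >= 0, y >= 0:
Stationarity: 2x = mu*5 + mu_x, 2y = mu*4 + mu_y, with mu, mu_x, mu_y >= 0
Complementary slackness: mu*(5x + 4y - 12) = 0, mu_x*x = 0, mu_y*y = 0
(0, 0) is infeasible (5*0 + 4*0 < 12), so if mu = 0 stationarity would force x = mu_x/2 >= 0, y = mu_y/2 >= 0 with mu_x*x = mu_y*y = 0, i.e. x = y = 0: contradiction. Hence mu > 0 and 5x + 4y = 12 is active.
Try x > 0, y > 0 (so mu_x = mu_y = 0): x = 5*mu/2, y = 4*mu/2
Substitute: 5*(5*mu/2) + 4*(4*mu/2) = 12
  mu*41/2 = 12 => mu = 24/41
x* = 60/41 > 0, y* = 48/41 > 0, consistent with mu_x = mu_y = 0.
f is convex and the constraints are linear, so this KKT point is the global minimum.
f* = 144/41
Active constraints: 5x + 4y >= 12 (holds with equality, mu = 24/41 > 0); x >= 0 and y >= 0 are inactive (mu_x = mu_y = 0).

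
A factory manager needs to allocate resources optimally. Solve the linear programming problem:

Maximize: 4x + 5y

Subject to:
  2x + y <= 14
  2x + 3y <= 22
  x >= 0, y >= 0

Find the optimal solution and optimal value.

Feasible vertices: (0, 0), (0, 22/3), (5, 4), (7, 0)
Objective 4x + 5y at each:
  (0, 0): 0
  (0, 22/3): 110/3
  (5, 4): 40
  (7, 0): 28
Maximum is 40 at (5, 4).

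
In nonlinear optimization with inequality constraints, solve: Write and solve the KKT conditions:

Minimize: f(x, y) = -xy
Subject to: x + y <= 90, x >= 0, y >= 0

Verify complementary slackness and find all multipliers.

Problem: min -xy s.t. x + y <= 90 (multiplier lambda), x >= 0 (mu_x), y >= 0 (mu_y)
KKT stationarity: -y + lambda - mu_x = 0, -x + lambda - mu_y = 0, with lambda, mu_x, mu_y >= 0
Complementary slackness: lambda*(x + y - 90) = 0, mu_x*x = 0, mu_y*y = 0
If lambda = 0: y = -mu_x <= 0 and x = -mu_y <= 0 force x = y = 0 with f = 0; but x = y = 45 is feasible with f = -2025 < 0, so this is not the minimum. Hence lambda > 0 and x + y = 90.
Try x > 0, y > 0 (so mu_x = mu_y = 0): y = lambda, x = lambda => x = y = lambda
x + y = 90 => 2*lambda = 90 => lambda = 45
x* = y* = 45 > 0, consistent with mu_x = mu_y = 0.
(Any feasible point with x = 0 or y = 0 has f = 0 > -2025, so the minimum is not on those boundaries.)
min(-xy) = -2025 (i.e. max xy = 2025)
Multipliers: lambda = 45, mu_x = 0, mu_y = 0
Complementary slackness: lambda*(x + y - 90) = 45*(45 + 45 - 90) = 0, mu_x*x = 0*45 = 0, mu_y*y = 0*45 = 0. Satisfied.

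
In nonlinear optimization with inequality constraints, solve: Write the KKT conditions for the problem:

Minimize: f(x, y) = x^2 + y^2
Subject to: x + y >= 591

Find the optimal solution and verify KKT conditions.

KKT conditions for min x^2 + y^2 s.t. x + y >= 591:
Stationarity: 2x = mu, 2y = mu
So x = y = mu/2.
Complementary slackness: mu*(x + y - 591) = 0
Primal feasibility: x + y >= 591; dual feasibility: mu >= 0
If mu = 0 then x = y = 0, but 0 + 0 < 591 is infeasible, so the constraint is active.
Constraint active: x + y = 2*(mu/2) = 591 => mu = 591
x = y = 591/2, f = 349281/2
Verify: stationarity 2*(591/2) = 591 = mu; primal 591/2 + 591/2 = 591 >= 591; dual mu = 591 >= 0; complementary slackness 591*(591 - 591) = 0. All KKT conditions hold.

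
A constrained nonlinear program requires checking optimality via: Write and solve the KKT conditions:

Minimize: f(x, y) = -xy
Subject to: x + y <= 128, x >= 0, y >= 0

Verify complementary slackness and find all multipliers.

Problem: min -xy s.t. x + y <= 128 (multiplier lambda), x >= 0 (mu_x), y >= 0 (mu_y)
KKT stationarity: -y + lambda - mu_x = 0, -x + lambda - mu_y = 0, with lambda, mu_x, mu_y >= 0
Complementary slackness: lambda*(x + y - 128) = 0, mu_x*x = 0, mu_y*y = 0
If lambda = 0: y = -mu_x <= 0 and x = -mu_y <= 0 force x = y = 0 with f = 0; but x = y = 64 is feasible with f = -4096 < 0, so this is not the minimum. Hence lambda > 0 and x + y = 128.
Try x > 0, y > 0 (so mu_x = mu_y = 0): y = lambda, x = lambda => x = y = lambda
x + y = 128 => 2*lambda = 128 => lambda = 64
x* = y* = 64 > 0, consistent with mu_x = mu_y = 0.
(Any feasible point with x = 0 or y = 0 has f = 0 > -4096, so the minimum is not on those boundaries.)
min(-xy) = -4096 (i.e. max xy = 4096)
Multipliers: lambda = 64, mu_x = 0, mu_y = 0
Complementary slackness: lambda*(x + y - 128) = 64*(64 + 64 - 128) = 0, mu_x*x = 0*64 = 0, mu_y*y = 0*64 = 0. Satisfied.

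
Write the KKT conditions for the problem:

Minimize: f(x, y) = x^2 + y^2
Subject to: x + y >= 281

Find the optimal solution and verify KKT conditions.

KKT conditions for min x^2 + y^2 s.t. x + y >= 281:
Stationarity: 2x = mu, 2y = mu
So x = y = mu/2.
Complementary slackness: mu*(x + y - 281) = 0
Primal feasibility: x + y >= 281; dual feasibility: mu >= 0
If mu = 0 then x = y = 0, but 0 + 0 < 281 is infeasible, so the constraint is active.
Constraint active: x + y = 2*(mu/2) = 281 => mu = 281
x = y = 281/2, f = 78961/2
Verify: stationarity 2*(281/2) = 281 = mu; primal 281/2 + 281/2 = 281 >= 281; dual mu = 281 >= 0; complementary slackness 281*(281 - 281) = 0. All KKT conditions hold.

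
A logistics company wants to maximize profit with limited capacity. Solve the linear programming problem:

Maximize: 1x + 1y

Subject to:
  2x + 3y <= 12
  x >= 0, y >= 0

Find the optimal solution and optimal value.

The feasible region has vertices at [(0, 0), (6, 0), (0, 4)].
Checking objective 1x + 1y at each vertex:
  (0, 0): 1*0 + 1*0 = 0
  (6, 0): 1*6 + 1*0 = 6
  (0, 4): 1*0 + 1*4 = 4
Maximum is 6 at (6, 0).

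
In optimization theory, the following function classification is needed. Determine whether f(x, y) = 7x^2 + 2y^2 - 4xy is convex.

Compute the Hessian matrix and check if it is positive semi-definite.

f(x,y) = 7x^2 + 2y^2 - 4xy
Hessian H = [[14, -4], [-4, 4]]
trace(H) = 18, det(H) = 40
Eigenvalues: (18 +/- sqrt(164)) / 2 = 15.4, 2.597
Since both eigenvalues > 0, f is convex.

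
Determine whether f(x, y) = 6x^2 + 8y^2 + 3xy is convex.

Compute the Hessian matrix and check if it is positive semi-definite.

f(x,y) = 6x^2 + 8y^2 + 3xy
Hessian H = [[12, 3], [3, 16]]
trace(H) = 28, det(H) = 183
Eigenvalues: (28 +/- sqrt(52)) / 2 = 17.61, 10.39
Since both eigenvalues > 0, f is convex.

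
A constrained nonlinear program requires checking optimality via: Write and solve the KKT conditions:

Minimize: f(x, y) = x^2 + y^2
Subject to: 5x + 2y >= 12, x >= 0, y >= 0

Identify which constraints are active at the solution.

KKT conditions for min x^2 + y^2 s.t. 5x + 2y >= 12, x >= 0, y >= 0:
Stationarity: 2x = mu*5 + mu_x, 2y = mu*2 + mu_y, with mu, mu_x, mu_y >= 0
Complementary slackness: mu*(5x + 2y - 12) = 0, mu_x*x = 0, mu_y*y = 0
(0, 0) is infeasible (5*0 + 2*0 < 12), so if mu = 0 stationarity would force x = mu_x/2 >= 0, y = mu_y/2 >= 0 with mu_x*x = mu_y*y = 0, i.e. x = y = 0: contradiction. Hence mu > 0 and 5x + 2y = 12 is active.
Try x > 0, y > 0 (so mu_x = mu_y = 0): x = 5*mu/2, y = 2*mu/2
Substitute: 5*(5*mu/2) + 2*(2*mu/2) = 12
  mu*29/2 = 12 => mu = 24/29
x* = 60/29 > 0, y* = 24/29 > 0, consistent with mu_x = mu_y = 0.
f is convex and the constraints are linear, so this KKT point is the global minimum.
f* = 144/29
Active constraints: 5x + 2y >= 12 (holds with equality, mu = 24/29 > 0); x >= 0 and y >= 0 are inactive (mu_x = mu_y = 0).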